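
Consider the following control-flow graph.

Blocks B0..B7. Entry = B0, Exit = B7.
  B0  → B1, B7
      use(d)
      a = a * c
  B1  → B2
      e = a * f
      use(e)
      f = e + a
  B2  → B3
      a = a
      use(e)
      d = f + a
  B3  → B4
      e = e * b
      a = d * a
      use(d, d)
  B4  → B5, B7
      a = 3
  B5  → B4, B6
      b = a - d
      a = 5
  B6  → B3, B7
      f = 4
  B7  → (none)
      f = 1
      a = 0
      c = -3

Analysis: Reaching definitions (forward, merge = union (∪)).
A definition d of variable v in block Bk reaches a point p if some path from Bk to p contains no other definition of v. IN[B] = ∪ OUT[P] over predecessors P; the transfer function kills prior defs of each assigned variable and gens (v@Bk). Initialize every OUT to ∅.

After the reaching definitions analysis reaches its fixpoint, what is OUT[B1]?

Answer: {a@B0, e@B1, f@B1}

Derivation:
Converged values:
  B0: | IN={} | OUT={a@B0}
  B1: | IN={a@B0} | OUT={a@B0, e@B1, f@B1}
  B2: | IN={a@B0, e@B1, f@B1} | OUT={a@B2, d@B2, e@B1, f@B1}
  B3: | IN={a@B2, a@B5, b@B5, d@B2, e@B1, e@B3, f@B1, f@B6} | OUT={a@B3, b@B5, d@B2, e@B3, f@B1, f@B6}
  B4: | IN={a@B3, a@B5, b@B5, d@B2, e@B3, f@B1, f@B6} | OUT={a@B4, b@B5, d@B2, e@B3, f@B1, f@B6}
  B5: | IN={a@B4, b@B5, d@B2, e@B3, f@B1, f@B6} | OUT={a@B5, b@B5, d@B2, e@B3, f@B1, f@B6}
  B6: | IN={a@B5, b@B5, d@B2, e@B3, f@B1, f@B6} | OUT={a@B5, b@B5, d@B2, e@B3, f@B6}
  B7: | IN={a@B0, a@B4, a@B5, b@B5, d@B2, e@B3, f@B1, f@B6} | OUT={a@B7, b@B5, c@B7, d@B2, e@B3, f@B7}

Merge at B1: IN[B1] = OUT[B0] = {a@B0}
Applying B1's transfer function to that IN value gives OUT[B1] (row B1 above).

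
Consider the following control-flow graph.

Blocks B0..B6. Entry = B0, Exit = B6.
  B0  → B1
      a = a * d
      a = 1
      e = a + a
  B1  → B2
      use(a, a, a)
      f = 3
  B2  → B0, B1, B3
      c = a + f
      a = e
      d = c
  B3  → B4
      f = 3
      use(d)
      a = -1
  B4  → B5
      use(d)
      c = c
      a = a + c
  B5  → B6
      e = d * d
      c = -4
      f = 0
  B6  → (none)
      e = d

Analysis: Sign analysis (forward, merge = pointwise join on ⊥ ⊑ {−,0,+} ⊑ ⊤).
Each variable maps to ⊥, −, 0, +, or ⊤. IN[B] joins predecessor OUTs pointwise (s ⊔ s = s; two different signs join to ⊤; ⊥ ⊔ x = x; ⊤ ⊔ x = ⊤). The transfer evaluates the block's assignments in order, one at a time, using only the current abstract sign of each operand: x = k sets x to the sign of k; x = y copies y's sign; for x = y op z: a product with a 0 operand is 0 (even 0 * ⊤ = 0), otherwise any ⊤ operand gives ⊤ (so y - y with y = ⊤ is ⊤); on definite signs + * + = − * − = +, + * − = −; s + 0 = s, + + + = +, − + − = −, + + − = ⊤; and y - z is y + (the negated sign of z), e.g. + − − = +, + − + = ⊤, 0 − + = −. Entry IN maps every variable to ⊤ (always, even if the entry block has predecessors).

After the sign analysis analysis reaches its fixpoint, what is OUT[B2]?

Per-block solution:
  B0:   IN=(all ⊤)   OUT={a:+, e:+; rest ⊤}
  B1:   IN={a:+, e:+; rest ⊤}   OUT={a:+, e:+, f:+; rest ⊤}
  B2:   IN={a:+, e:+, f:+; rest ⊤}   OUT={a:+, c:+, d:+, e:+, f:+; rest ⊤}
  B3:   IN={a:+, c:+, d:+, e:+, f:+; rest ⊤}   OUT={a:-, c:+, d:+, e:+, f:+; rest ⊤}
  B4:   IN={a:-, c:+, d:+, e:+, f:+; rest ⊤}   OUT={c:+, d:+, e:+, f:+; rest ⊤}
  B5:   IN={c:+, d:+, e:+, f:+; rest ⊤}   OUT={c:-, d:+, e:+, f:0; rest ⊤}
  B6:   IN={c:-, d:+, e:+, f:0; rest ⊤}   OUT={c:-, d:+, e:+, f:0; rest ⊤}

Merge at B2: IN[B2] = OUT[B1] = {a: +, b: ⊤, c: ⊤, d: ⊤, e: +, f: +}
Applying B2's transfer function to that IN value gives OUT[B2] (row B2 above).

Answer: {a: +, b: ⊤, c: +, d: +, e: +, f: +}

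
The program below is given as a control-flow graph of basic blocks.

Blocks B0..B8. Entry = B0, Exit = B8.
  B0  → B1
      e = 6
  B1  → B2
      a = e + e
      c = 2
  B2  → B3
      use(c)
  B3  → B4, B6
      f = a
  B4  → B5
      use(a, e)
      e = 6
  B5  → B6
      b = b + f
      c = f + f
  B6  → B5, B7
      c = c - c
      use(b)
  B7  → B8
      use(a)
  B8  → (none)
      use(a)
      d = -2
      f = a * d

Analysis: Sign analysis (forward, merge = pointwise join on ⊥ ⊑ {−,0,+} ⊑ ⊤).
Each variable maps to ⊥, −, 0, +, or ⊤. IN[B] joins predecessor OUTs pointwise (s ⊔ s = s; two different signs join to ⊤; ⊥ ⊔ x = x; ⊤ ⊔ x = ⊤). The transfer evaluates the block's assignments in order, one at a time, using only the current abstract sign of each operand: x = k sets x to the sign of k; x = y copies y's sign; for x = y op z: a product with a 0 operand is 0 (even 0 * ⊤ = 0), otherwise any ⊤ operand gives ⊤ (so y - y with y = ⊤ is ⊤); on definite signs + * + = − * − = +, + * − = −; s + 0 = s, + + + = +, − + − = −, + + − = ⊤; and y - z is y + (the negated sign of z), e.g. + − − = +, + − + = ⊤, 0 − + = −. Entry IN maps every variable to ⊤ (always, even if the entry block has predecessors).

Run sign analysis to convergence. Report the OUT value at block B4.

Answer: {a: +, b: ⊤, c: +, d: ⊤, e: +, f: +}

Trace:
Fixpoint table:
  B0:   IN=(all ⊤)   OUT={e:+; rest ⊤}
  B1:   IN={e:+; rest ⊤}   OUT={a:+, c:+, e:+; rest ⊤}
  B2:   IN={a:+, c:+, e:+; rest ⊤}   OUT={a:+, c:+, e:+; rest ⊤}
  B3:   IN={a:+, c:+, e:+; rest ⊤}   OUT={a:+, c:+, e:+, f:+; rest ⊤}
  B4:   IN={a:+, c:+, e:+, f:+; rest ⊤}   OUT={a:+, c:+, e:+, f:+; rest ⊤}
  B5:   IN={a:+, e:+, f:+; rest ⊤}   OUT={a:+, c:+, e:+, f:+; rest ⊤}
  B6:   IN={a:+, c:+, e:+, f:+; rest ⊤}   OUT={a:+, e:+, f:+; rest ⊤}
  B7:   IN={a:+, e:+, f:+; rest ⊤}   OUT={a:+, e:+, f:+; rest ⊤}
  B8:   IN={a:+, e:+, f:+; rest ⊤}   OUT={a:+, d:-, e:+, f:-; rest ⊤}

Merge at B4: IN[B4] = OUT[B3] = {a: +, b: ⊤, c: +, d: ⊤, e: +, f: +}
Applying B4's transfer function to that IN value gives OUT[B4] (row B4 above).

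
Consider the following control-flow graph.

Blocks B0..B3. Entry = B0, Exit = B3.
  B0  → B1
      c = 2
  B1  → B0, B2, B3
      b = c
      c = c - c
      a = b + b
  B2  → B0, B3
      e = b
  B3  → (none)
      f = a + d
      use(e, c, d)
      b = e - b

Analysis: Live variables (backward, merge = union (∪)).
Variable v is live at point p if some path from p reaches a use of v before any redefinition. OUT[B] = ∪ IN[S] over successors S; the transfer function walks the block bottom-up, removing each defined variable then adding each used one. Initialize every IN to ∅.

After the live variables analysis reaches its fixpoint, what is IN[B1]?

Converged values:
  B0:  IN={d, e}  OUT={c, d, e}
  B1:  IN={c, d, e}  OUT={a, b, c, d, e}
  B2:  IN={a, b, c, d}  OUT={a, b, c, d, e}
  B3:  IN={a, b, c, d, e}  OUT={}

Merge at B1: OUT[B1] = IN[B0] ⊔ IN[B2] ⊔ IN[B3] = {a, b, c, d, e}
Applying B1's transfer function to that OUT value gives IN[B1] (row B1 above).

Answer: {c, d, e}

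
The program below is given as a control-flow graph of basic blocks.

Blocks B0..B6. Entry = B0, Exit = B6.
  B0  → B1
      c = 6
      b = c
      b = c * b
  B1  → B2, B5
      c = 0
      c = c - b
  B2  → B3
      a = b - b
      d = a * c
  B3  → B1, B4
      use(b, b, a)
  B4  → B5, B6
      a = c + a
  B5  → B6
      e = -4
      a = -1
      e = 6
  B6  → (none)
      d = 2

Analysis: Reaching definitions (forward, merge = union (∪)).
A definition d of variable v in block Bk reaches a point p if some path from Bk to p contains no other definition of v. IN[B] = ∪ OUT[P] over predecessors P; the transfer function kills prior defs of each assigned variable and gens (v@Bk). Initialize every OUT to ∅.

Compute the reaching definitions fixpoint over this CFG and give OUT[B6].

Converged values:
  B0:   IN={}   OUT={b@B0, c@B0}
  B1:   IN={a@B2, b@B0, c@B0, c@B1, d@B2}   OUT={a@B2, b@B0, c@B1, d@B2}
  B2:   IN={a@B2, b@B0, c@B1, d@B2}   OUT={a@B2, b@B0, c@B1, d@B2}
  B3:   IN={a@B2, b@B0, c@B1, d@B2}   OUT={a@B2, b@B0, c@B1, d@B2}
  B4:   IN={a@B2, b@B0, c@B1, d@B2}   OUT={a@B4, b@B0, c@B1, d@B2}
  B5:   IN={a@B2, a@B4, b@B0, c@B1, d@B2}   OUT={a@B5, b@B0, c@B1, d@B2, e@B5}
  B6:   IN={a@B4, a@B5, b@B0, c@B1, d@B2, e@B5}   OUT={a@B4, a@B5, b@B0, c@B1, d@B6, e@B5}

Merge at B6: IN[B6] = OUT[B4] ⊔ OUT[B5] = {a@B4, a@B5, b@B0, c@B1, d@B2, e@B5}
Applying B6's transfer function to that IN value gives OUT[B6] (row B6 above).

Answer: {a@B4, a@B5, b@B0, c@B1, d@B6, e@B5}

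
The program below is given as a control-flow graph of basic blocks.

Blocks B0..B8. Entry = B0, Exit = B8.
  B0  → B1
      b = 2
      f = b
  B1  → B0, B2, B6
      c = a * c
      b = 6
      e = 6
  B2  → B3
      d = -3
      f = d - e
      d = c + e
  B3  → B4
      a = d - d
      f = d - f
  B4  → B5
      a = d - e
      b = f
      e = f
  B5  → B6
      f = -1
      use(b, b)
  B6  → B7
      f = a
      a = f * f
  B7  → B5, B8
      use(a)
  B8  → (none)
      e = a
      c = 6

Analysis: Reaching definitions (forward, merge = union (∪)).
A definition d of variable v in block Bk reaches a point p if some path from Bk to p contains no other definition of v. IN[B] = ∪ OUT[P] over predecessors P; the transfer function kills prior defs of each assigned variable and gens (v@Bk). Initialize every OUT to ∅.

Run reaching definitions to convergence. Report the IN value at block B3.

Converged values:
  B0: | IN={b@B1, c@B1, e@B1, f@B0} | OUT={b@B0, c@B1, e@B1, f@B0}
  B1: | IN={b@B0, c@B1, e@B1, f@B0} | OUT={b@B1, c@B1, e@B1, f@B0}
  B2: | IN={b@B1, c@B1, e@B1, f@B0} | OUT={b@B1, c@B1, d@B2, e@B1, f@B2}
  B3: | IN={b@B1, c@B1, d@B2, e@B1, f@B2} | OUT={a@B3, b@B1, c@B1, d@B2, e@B1, f@B3}
  B4: | IN={a@B3, b@B1, c@B1, d@B2, e@B1, f@B3} | OUT={a@B4, b@B4, c@B1, d@B2, e@B4, f@B3}
  B5: | IN={a@B4, a@B6, b@B1, b@B4, c@B1, d@B2, e@B1, e@B4, f@B3, f@B6} | OUT={a@B4, a@B6, b@B1, b@B4, c@B1, d@B2, e@B1, e@B4, f@B5}
  B6: | IN={a@B4, a@B6, b@B1, b@B4, c@B1, d@B2, e@B1, e@B4, f@B0, f@B5} | OUT={a@B6, b@B1, b@B4, c@B1, d@B2, e@B1, e@B4, f@B6}
  B7: | IN={a@B6, b@B1, b@B4, c@B1, d@B2, e@B1, e@B4, f@B6} | OUT={a@B6, b@B1, b@B4, c@B1, d@B2, e@B1, e@B4, f@B6}
  B8: | IN={a@B6, b@B1, b@B4, c@B1, d@B2, e@B1, e@B4, f@B6} | OUT={a@B6, b@B1, b@B4, c@B8, d@B2, e@B8, f@B6}

Merge at B3: IN[B3] = OUT[B2] = {b@B1, c@B1, d@B2, e@B1, f@B2}

Answer: {b@B1, c@B1, d@B2, e@B1, f@B2}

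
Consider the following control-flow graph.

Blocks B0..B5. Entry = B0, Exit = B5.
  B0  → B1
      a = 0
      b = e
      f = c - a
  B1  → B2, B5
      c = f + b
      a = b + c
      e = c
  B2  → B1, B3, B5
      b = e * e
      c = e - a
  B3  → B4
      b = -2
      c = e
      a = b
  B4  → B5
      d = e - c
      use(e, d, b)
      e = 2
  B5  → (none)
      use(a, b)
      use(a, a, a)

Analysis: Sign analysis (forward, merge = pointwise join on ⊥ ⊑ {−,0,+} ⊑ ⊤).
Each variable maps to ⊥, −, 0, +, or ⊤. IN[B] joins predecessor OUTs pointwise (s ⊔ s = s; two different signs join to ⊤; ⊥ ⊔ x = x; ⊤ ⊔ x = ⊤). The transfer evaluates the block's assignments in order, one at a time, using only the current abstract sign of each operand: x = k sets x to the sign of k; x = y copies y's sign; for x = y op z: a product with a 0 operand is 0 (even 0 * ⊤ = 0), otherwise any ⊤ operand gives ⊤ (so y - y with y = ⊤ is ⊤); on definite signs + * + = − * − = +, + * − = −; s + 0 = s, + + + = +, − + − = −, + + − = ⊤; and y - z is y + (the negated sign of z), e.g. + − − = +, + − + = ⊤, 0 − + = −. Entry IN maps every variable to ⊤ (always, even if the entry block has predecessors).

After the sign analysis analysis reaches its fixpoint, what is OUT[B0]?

Per-block solution:
  B0: | IN=(all ⊤) | OUT={a:0; rest ⊤}
  B1: | IN=(all ⊤) | OUT=(all ⊤)
  B2: | IN=(all ⊤) | OUT=(all ⊤)
  B3: | IN=(all ⊤) | OUT={a:-, b:-; rest ⊤}
  B4: | IN={a:-, b:-; rest ⊤} | OUT={a:-, b:-, e:+; rest ⊤}
  B5: | IN=(all ⊤) | OUT=(all ⊤)

B0 is the boundary node: IN[B0] = {a: ⊤, b: ⊤, c: ⊤, d: ⊤, e: ⊤, f: ⊤}
Applying B0's transfer function to that IN value gives OUT[B0] (row B0 above).

Answer: {a: 0, b: ⊤, c: ⊤, d: ⊤, e: ⊤, f: ⊤}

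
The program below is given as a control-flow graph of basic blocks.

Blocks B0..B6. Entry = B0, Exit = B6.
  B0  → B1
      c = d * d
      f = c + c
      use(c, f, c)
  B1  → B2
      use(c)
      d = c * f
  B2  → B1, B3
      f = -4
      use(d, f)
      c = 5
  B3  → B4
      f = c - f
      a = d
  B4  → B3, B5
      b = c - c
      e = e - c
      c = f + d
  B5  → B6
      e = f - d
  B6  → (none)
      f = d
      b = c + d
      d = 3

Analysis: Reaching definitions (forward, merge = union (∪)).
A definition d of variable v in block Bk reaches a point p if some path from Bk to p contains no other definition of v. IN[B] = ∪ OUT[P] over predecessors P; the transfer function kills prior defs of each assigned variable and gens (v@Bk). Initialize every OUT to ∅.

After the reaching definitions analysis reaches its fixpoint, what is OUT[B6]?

Answer: {a@B3, b@B6, c@B4, d@B6, e@B5, f@B6}

Derivation:
Fixpoint table:
  B0: | IN={} | OUT={c@B0, f@B0}
  B1: | IN={c@B0, c@B2, d@B1, f@B0, f@B2} | OUT={c@B0, c@B2, d@B1, f@B0, f@B2}
  B2: | IN={c@B0, c@B2, d@B1, f@B0, f@B2} | OUT={c@B2, d@B1, f@B2}
  B3: | IN={a@B3, b@B4, c@B2, c@B4, d@B1, e@B4, f@B2, f@B3} | OUT={a@B3, b@B4, c@B2, c@B4, d@B1, e@B4, f@B3}
  B4: | IN={a@B3, b@B4, c@B2, c@B4, d@B1, e@B4, f@B3} | OUT={a@B3, b@B4, c@B4, d@B1, e@B4, f@B3}
  B5: | IN={a@B3, b@B4, c@B4, d@B1, e@B4, f@B3} | OUT={a@B3, b@B4, c@B4, d@B1, e@B5, f@B3}
  B6: | IN={a@B3, b@B4, c@B4, d@B1, e@B5, f@B3} | OUT={a@B3, b@B6, c@B4, d@B6, e@B5, f@B6}

Merge at B6: IN[B6] = OUT[B5] = {a@B3, b@B4, c@B4, d@B1, e@B5, f@B3}
Applying B6's transfer function to that IN value gives OUT[B6] (row B6 above).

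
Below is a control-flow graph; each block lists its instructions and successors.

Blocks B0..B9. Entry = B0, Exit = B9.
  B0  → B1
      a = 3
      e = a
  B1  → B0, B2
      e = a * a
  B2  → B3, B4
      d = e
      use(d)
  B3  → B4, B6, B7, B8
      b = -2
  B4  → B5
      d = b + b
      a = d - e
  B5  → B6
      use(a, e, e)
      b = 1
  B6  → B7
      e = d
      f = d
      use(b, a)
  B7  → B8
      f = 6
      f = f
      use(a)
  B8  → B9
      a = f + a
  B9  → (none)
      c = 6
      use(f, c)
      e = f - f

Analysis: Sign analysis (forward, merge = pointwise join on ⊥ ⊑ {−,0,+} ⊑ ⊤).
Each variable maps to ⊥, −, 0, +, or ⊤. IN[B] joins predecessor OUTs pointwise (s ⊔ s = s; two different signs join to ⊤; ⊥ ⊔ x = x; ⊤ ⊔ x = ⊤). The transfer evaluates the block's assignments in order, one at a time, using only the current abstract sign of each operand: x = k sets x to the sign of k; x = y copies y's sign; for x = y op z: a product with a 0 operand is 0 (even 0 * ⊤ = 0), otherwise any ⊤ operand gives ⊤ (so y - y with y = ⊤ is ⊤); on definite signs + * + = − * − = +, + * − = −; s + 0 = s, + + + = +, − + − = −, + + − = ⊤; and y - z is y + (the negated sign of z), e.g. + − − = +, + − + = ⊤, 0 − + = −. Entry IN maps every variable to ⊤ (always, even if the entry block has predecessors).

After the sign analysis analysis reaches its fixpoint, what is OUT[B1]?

Answer: {a: +, b: ⊤, c: ⊤, d: ⊤, e: +, f: ⊤}

Working:
Per-block solution:
  B0:   IN=(all ⊤)   OUT={a:+, e:+; rest ⊤}
  B1:   IN={a:+, e:+; rest ⊤}   OUT={a:+, e:+; rest ⊤}
  B2:   IN={a:+, e:+; rest ⊤}   OUT={a:+, d:+, e:+; rest ⊤}
  B3:   IN={a:+, d:+, e:+; rest ⊤}   OUT={a:+, b:-, d:+, e:+; rest ⊤}
  B4:   IN={a:+, d:+, e:+; rest ⊤}   OUT={e:+; rest ⊤}
  B5:   IN={e:+; rest ⊤}   OUT={b:+, e:+; rest ⊤}
  B6:   IN={e:+; rest ⊤}   OUT=(all ⊤)
  B7:   IN=(all ⊤)   OUT={f:+; rest ⊤}
  B8:   IN=(all ⊤)   OUT=(all ⊤)
  B9:   IN=(all ⊤)   OUT={c:+; rest ⊤}

Merge at B1: IN[B1] = OUT[B0] = {a: +, b: ⊤, c: ⊤, d: ⊤, e: +, f: ⊤}
Applying B1's transfer function to that IN value gives OUT[B1] (row B1 above).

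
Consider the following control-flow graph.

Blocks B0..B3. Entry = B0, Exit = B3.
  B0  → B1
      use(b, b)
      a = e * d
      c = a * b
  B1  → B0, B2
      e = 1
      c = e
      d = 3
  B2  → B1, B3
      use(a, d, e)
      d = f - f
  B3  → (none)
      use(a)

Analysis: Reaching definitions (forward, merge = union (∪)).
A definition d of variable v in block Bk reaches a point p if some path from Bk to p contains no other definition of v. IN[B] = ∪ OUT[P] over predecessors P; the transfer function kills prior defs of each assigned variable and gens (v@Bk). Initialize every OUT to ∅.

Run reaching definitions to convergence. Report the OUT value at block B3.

Answer: {a@B0, c@B1, d@B2, e@B1}

Derivation:
Per-block solution:
  B0: | IN={a@B0, c@B1, d@B1, e@B1} | OUT={a@B0, c@B0, d@B1, e@B1}
  B1: | IN={a@B0, c@B0, c@B1, d@B1, d@B2, e@B1} | OUT={a@B0, c@B1, d@B1, e@B1}
  B2: | IN={a@B0, c@B1, d@B1, e@B1} | OUT={a@B0, c@B1, d@B2, e@B1}
  B3: | IN={a@B0, c@B1, d@B2, e@B1} | OUT={a@B0, c@B1, d@B2, e@B1}

Merge at B3: IN[B3] = OUT[B2] = {a@B0, c@B1, d@B2, e@B1}
Applying B3's transfer function to that IN value gives OUT[B3] (row B3 above).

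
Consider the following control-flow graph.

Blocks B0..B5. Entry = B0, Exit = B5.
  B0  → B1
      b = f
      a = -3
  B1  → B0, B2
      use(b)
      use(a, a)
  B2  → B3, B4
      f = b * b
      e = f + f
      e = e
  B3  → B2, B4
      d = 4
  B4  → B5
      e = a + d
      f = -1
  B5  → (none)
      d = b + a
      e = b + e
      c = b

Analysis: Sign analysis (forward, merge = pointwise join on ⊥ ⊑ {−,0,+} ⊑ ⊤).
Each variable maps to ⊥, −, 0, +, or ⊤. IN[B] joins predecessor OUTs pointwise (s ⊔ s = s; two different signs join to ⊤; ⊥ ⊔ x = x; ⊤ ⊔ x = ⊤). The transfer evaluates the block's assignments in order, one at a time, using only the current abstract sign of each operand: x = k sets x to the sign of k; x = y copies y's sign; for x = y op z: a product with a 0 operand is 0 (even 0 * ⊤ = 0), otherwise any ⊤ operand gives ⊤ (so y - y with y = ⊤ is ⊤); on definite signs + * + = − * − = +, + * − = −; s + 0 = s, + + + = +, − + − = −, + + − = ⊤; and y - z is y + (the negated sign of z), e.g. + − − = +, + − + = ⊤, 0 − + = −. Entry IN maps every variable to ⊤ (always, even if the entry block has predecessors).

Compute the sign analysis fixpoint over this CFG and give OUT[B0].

Answer: {a: -, b: ⊤, c: ⊤, d: ⊤, e: ⊤, f: ⊤}

Trace:
Converged values:
  B0: | IN=(all ⊤) | OUT={a:-; rest ⊤}
  B1: | IN={a:-; rest ⊤} | OUT={a:-; rest ⊤}
  B2: | IN={a:-; rest ⊤} | OUT={a:-; rest ⊤}
  B3: | IN={a:-; rest ⊤} | OUT={a:-, d:+; rest ⊤}
  B4: | IN={a:-; rest ⊤} | OUT={a:-, f:-; rest ⊤}
  B5: | IN={a:-, f:-; rest ⊤} | OUT={a:-, f:-; rest ⊤}

Merge at B0 (entry node, so the boundary value (all ⊤) is joined with the incoming edge(s)): IN[B0] = (all ⊤) ⊔ OUT[B1] = {a: ⊤, b: ⊤, c: ⊤, d: ⊤, e: ⊤, f: ⊤}
Applying B0's transfer function to that IN value gives OUT[B0] (row B0 above).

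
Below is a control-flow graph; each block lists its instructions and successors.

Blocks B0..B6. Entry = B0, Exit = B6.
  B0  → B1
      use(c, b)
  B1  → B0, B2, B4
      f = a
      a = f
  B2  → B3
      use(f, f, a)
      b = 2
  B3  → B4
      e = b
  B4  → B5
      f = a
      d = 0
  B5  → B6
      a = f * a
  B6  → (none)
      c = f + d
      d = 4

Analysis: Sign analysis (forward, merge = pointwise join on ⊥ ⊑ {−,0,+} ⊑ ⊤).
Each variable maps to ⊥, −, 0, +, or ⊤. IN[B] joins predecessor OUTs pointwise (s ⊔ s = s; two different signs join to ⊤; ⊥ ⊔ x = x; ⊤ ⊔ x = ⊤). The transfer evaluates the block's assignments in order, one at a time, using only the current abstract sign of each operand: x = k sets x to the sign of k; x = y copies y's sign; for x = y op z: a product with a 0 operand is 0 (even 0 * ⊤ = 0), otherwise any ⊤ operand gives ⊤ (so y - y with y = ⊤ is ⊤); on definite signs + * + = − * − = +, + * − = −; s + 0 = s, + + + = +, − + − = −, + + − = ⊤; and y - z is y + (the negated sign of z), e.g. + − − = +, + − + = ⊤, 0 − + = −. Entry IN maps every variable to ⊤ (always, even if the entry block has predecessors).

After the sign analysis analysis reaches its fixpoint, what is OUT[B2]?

Answer: {a: ⊤, b: +, c: ⊤, d: ⊤, e: ⊤, f: ⊤}

Trace:
Fixpoint table:
  B0: | IN=(all ⊤) | OUT=(all ⊤)
  B1: | IN=(all ⊤) | OUT=(all ⊤)
  B2: | IN=(all ⊤) | OUT={b:+; rest ⊤}
  B3: | IN={b:+; rest ⊤} | OUT={b:+, e:+; rest ⊤}
  B4: | IN=(all ⊤) | OUT={d:0; rest ⊤}
  B5: | IN={d:0; rest ⊤} | OUT={d:0; rest ⊤}
  B6: | IN={d:0; rest ⊤} | OUT={d:+; rest ⊤}

Merge at B2: IN[B2] = OUT[B1] = {a: ⊤, b: ⊤, c: ⊤, d: ⊤, e: ⊤, f: ⊤}
Applying B2's transfer function to that IN value gives OUT[B2] (row B2 above).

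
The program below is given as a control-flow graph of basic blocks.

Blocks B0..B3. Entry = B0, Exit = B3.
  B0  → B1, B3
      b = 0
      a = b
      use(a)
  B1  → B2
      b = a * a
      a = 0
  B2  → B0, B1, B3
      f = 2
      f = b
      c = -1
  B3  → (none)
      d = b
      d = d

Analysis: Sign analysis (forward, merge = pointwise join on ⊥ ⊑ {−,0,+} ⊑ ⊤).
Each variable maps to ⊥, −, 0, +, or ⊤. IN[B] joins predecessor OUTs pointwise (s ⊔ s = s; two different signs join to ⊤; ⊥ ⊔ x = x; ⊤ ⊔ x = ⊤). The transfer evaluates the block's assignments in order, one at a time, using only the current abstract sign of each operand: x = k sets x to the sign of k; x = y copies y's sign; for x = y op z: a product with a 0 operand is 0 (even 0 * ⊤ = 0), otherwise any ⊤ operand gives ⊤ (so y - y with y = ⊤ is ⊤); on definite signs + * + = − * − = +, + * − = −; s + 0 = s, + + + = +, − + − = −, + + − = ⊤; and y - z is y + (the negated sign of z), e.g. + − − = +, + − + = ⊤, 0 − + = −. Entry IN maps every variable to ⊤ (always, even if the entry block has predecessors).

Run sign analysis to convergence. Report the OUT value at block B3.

Answer: {a: 0, b: 0, c: ⊤, d: 0, e: ⊤, f: ⊤}

Derivation:
Per-block solution:
  B0:   IN=(all ⊤)   OUT={a:0, b:0; rest ⊤}
  B1:   IN={a:0, b:0; rest ⊤}   OUT={a:0, b:0; rest ⊤}
  B2:   IN={a:0, b:0; rest ⊤}   OUT={a:0, b:0, c:-, f:0; rest ⊤}
  B3:   IN={a:0, b:0; rest ⊤}   OUT={a:0, b:0, d:0; rest ⊤}

Merge at B3: IN[B3] = OUT[B0] ⊔ OUT[B2] = {a: 0, b: 0, c: ⊤, d: ⊤, e: ⊤, f: ⊤}
Applying B3's transfer function to that IN value gives OUT[B3] (row B3 above).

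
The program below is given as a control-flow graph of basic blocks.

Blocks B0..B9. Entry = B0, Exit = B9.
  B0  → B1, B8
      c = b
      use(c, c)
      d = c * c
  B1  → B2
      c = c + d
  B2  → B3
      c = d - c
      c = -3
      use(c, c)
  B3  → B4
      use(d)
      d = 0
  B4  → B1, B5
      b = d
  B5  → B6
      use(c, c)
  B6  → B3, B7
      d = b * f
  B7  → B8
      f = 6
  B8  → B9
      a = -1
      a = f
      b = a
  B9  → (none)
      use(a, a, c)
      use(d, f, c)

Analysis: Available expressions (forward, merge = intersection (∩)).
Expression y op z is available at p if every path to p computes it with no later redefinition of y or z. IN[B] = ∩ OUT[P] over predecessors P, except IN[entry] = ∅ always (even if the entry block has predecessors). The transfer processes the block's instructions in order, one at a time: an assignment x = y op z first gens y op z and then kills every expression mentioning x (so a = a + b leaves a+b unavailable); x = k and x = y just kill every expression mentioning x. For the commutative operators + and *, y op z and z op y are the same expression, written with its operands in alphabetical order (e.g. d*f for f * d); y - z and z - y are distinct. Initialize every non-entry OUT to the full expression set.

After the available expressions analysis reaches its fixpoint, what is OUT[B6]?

Answer: {b*f}

Working:
Converged values:
  B0:   IN={}   OUT={c*c}
  B1:   IN={}   OUT={}
  B2:   IN={}   OUT={}
  B3:   IN={}   OUT={}
  B4:   IN={}   OUT={}
  B5:   IN={}   OUT={}
  B6:   IN={}   OUT={b*f}
  B7:   IN={b*f}   OUT={}
  B8:   IN={}   OUT={}
  B9:   IN={}   OUT={}

Merge at B6: IN[B6] = OUT[B5] = {}
Applying B6's transfer function to that IN value gives OUT[B6] (row B6 above).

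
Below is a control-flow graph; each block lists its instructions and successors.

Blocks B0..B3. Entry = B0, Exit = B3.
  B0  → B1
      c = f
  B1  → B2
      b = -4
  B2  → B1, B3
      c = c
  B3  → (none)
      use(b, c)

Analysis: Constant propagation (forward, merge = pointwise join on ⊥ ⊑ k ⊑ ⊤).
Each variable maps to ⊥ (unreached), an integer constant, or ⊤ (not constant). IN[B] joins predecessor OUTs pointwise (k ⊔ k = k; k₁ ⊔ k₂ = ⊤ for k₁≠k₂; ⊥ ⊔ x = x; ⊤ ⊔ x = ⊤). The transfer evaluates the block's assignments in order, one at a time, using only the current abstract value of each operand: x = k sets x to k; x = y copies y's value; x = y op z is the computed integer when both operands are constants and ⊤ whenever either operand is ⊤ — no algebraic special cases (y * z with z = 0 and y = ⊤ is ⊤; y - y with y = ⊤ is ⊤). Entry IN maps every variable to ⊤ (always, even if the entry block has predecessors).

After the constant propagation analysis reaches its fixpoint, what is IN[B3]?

Converged values:
  B0:   IN=(all ⊤)   OUT=(all ⊤)
  B1:   IN=(all ⊤)   OUT={b:-4; rest ⊤}
  B2:   IN={b:-4; rest ⊤}   OUT={b:-4; rest ⊤}
  B3:   IN={b:-4; rest ⊤}   OUT={b:-4; rest ⊤}

Merge at B3: IN[B3] = OUT[B2] = {a: ⊤, b: -4, c: ⊤, d: ⊤, e: ⊤, f: ⊤}

Answer: {a: ⊤, b: -4, c: ⊤, d: ⊤, e: ⊤, f: ⊤}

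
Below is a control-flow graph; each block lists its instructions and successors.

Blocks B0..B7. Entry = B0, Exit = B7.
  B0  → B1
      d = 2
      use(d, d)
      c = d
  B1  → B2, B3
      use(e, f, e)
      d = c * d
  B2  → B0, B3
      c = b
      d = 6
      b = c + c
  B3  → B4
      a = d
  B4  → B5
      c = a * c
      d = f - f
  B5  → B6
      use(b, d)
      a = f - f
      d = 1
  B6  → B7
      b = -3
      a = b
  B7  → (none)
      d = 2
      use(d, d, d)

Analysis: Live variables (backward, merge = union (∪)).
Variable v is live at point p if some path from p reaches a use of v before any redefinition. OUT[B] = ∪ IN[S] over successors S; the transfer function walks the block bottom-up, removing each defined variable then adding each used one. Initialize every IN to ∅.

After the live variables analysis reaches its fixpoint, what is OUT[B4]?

Per-block solution:
  B0:   IN={b, e, f}   OUT={b, c, d, e, f}
  B1:   IN={b, c, d, e, f}   OUT={b, c, d, e, f}
  B2:   IN={b, e, f}   OUT={b, c, d, e, f}
  B3:   IN={b, c, d, f}   OUT={a, b, c, f}
  B4:   IN={a, b, c, f}   OUT={b, d, f}
  B5:   IN={b, d, f}   OUT={}
  B6:   IN={}   OUT={}
  B7:   IN={}   OUT={}

Merge at B4: OUT[B4] = IN[B5] = {b, d, f}

Answer: {b, d, f}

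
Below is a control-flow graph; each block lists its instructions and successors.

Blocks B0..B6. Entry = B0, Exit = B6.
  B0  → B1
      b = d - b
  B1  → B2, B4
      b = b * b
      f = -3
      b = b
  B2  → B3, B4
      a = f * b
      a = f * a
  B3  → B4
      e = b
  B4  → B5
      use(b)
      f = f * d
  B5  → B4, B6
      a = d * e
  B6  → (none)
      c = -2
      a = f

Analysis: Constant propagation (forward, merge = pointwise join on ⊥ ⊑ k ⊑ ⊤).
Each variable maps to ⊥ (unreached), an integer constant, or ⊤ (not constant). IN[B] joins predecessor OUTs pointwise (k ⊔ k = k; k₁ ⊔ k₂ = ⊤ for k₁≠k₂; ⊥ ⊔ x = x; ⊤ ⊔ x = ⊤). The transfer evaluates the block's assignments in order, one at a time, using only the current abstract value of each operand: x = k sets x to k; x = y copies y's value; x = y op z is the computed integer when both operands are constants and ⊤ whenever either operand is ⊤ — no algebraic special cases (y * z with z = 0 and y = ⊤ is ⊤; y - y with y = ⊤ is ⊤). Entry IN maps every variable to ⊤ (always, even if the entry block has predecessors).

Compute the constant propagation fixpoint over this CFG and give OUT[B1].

Answer: {a: ⊤, b: ⊤, c: ⊤, d: ⊤, e: ⊤, f: -3}

Working:
Per-block solution:
  B0:   IN=(all ⊤)   OUT=(all ⊤)
  B1:   IN=(all ⊤)   OUT={f:-3; rest ⊤}
  B2:   IN={f:-3; rest ⊤}   OUT={f:-3; rest ⊤}
  B3:   IN={f:-3; rest ⊤}   OUT={f:-3; rest ⊤}
  B4:   IN=(all ⊤)   OUT=(all ⊤)
  B5:   IN=(all ⊤)   OUT=(all ⊤)
  B6:   IN=(all ⊤)   OUT={c:-2; rest ⊤}

Merge at B1: IN[B1] = OUT[B0] = {a: ⊤, b: ⊤, c: ⊤, d: ⊤, e: ⊤, f: ⊤}
Applying B1's transfer function to that IN value gives OUT[B1] (row B1 above).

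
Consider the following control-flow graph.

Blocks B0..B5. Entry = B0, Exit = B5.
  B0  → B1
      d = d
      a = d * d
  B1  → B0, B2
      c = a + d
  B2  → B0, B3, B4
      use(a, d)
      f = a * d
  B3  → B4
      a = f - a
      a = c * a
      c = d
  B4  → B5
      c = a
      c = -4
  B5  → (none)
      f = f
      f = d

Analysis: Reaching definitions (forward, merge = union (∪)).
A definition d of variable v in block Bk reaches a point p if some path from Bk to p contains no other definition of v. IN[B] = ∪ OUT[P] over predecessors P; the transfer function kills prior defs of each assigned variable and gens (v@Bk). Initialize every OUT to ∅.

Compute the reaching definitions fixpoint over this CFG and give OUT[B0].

Per-block solution:
  B0:  IN={a@B0, c@B1, d@B0, f@B2}  OUT={a@B0, c@B1, d@B0, f@B2}
  B1:  IN={a@B0, c@B1, d@B0, f@B2}  OUT={a@B0, c@B1, d@B0, f@B2}
  B2:  IN={a@B0, c@B1, d@B0, f@B2}  OUT={a@B0, c@B1, d@B0, f@B2}
  B3:  IN={a@B0, c@B1, d@B0, f@B2}  OUT={a@B3, c@B3, d@B0, f@B2}
  B4:  IN={a@B0, a@B3, c@B1, c@B3, d@B0, f@B2}  OUT={a@B0, a@B3, c@B4, d@B0, f@B2}
  B5:  IN={a@B0, a@B3, c@B4, d@B0, f@B2}  OUT={a@B0, a@B3, c@B4, d@B0, f@B5}

Merge at B0 (entry node, so the boundary value {} is joined with the incoming edge(s)): IN[B0] = {} ⊔ OUT[B1] ⊔ OUT[B2] = {a@B0, c@B1, d@B0, f@B2}
Applying B0's transfer function to that IN value gives OUT[B0] (row B0 above).

Answer: {a@B0, c@B1, d@B0, f@B2}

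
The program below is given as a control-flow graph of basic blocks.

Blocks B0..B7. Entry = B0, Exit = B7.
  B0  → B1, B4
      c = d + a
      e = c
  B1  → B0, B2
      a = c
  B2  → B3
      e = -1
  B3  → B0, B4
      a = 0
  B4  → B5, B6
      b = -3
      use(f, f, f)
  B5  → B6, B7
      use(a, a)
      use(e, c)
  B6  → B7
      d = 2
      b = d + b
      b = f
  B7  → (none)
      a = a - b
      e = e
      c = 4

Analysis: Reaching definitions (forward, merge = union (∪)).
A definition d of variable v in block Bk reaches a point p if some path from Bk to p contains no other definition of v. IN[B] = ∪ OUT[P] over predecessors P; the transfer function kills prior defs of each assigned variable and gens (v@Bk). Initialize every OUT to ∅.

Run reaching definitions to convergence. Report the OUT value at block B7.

Converged values:
  B0:   IN={a@B1, a@B3, c@B0, e@B0, e@B2}   OUT={a@B1, a@B3, c@B0, e@B0}
  B1:   IN={a@B1, a@B3, c@B0, e@B0}   OUT={a@B1, c@B0, e@B0}
  B2:   IN={a@B1, c@B0, e@B0}   OUT={a@B1, c@B0, e@B2}
  B3:   IN={a@B1, c@B0, e@B2}   OUT={a@B3, c@B0, e@B2}
  B4:   IN={a@B1, a@B3, c@B0, e@B0, e@B2}   OUT={a@B1, a@B3, b@B4, c@B0, e@B0, e@B2}
  B5:   IN={a@B1, a@B3, b@B4, c@B0, e@B0, e@B2}   OUT={a@B1, a@B3, b@B4, c@B0, e@B0, e@B2}
  B6:   IN={a@B1, a@B3, b@B4, c@B0, e@B0, e@B2}   OUT={a@B1, a@B3, b@B6, c@B0, d@B6, e@B0, e@B2}
  B7:   IN={a@B1, a@B3, b@B4, b@B6, c@B0, d@B6, e@B0, e@B2}   OUT={a@B7, b@B4, b@B6, c@B7, d@B6, e@B7}

Merge at B7: IN[B7] = OUT[B5] ⊔ OUT[B6] = {a@B1, a@B3, b@B4, b@B6, c@B0, d@B6, e@B0, e@B2}
Applying B7's transfer function to that IN value gives OUT[B7] (row B7 above).

Answer: {a@B7, b@B4, b@B6, c@B7, d@B6, e@B7}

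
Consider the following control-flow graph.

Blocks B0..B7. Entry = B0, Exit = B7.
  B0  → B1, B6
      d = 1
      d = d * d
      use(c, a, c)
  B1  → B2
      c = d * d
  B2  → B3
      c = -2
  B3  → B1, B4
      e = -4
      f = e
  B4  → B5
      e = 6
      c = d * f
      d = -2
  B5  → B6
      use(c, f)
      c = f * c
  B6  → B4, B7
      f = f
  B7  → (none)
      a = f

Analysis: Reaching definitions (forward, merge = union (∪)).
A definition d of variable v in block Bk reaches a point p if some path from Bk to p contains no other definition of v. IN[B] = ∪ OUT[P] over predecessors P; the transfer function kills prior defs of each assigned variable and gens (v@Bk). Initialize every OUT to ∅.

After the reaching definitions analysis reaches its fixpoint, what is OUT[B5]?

Answer: {c@B5, d@B4, e@B4, f@B3, f@B6}

Working:
Converged values:
  B0: | IN={} | OUT={d@B0}
  B1: | IN={c@B2, d@B0, e@B3, f@B3} | OUT={c@B1, d@B0, e@B3, f@B3}
  B2: | IN={c@B1, d@B0, e@B3, f@B3} | OUT={c@B2, d@B0, e@B3, f@B3}
  B3: | IN={c@B2, d@B0, e@B3, f@B3} | OUT={c@B2, d@B0, e@B3, f@B3}
  B4: | IN={c@B2, c@B5, d@B0, d@B4, e@B3, e@B4, f@B3, f@B6} | OUT={c@B4, d@B4, e@B4, f@B3, f@B6}
  B5: | IN={c@B4, d@B4, e@B4, f@B3, f@B6} | OUT={c@B5, d@B4, e@B4, f@B3, f@B6}
  B6: | IN={c@B5, d@B0, d@B4, e@B4, f@B3, f@B6} | OUT={c@B5, d@B0, d@B4, e@B4, f@B6}
  B7: | IN={c@B5, d@B0, d@B4, e@B4, f@B6} | OUT={a@B7, c@B5, d@B0, d@B4, e@B4, f@B6}

Merge at B5: IN[B5] = OUT[B4] = {c@B4, d@B4, e@B4, f@B3, f@B6}
Applying B5's transfer function to that IN value gives OUT[B5] (row B5 above).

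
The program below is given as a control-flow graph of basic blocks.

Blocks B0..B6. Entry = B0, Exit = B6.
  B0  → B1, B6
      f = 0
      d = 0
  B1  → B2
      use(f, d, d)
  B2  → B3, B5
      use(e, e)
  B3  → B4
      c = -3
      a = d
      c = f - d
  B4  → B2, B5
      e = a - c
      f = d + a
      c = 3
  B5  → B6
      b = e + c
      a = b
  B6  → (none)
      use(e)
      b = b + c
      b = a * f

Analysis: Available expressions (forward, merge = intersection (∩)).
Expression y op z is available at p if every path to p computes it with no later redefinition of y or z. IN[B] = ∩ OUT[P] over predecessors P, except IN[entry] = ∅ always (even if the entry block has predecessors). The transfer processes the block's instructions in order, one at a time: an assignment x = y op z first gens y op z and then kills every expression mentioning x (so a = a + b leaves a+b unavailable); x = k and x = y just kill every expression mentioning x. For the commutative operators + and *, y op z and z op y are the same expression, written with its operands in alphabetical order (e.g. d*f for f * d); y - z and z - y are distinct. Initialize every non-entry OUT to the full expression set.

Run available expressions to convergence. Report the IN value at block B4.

Answer: {f-d}

Derivation:
Fixpoint table:
  B0:   IN={}   OUT={}
  B1:   IN={}   OUT={}
  B2:   IN={}   OUT={}
  B3:   IN={}   OUT={f-d}
  B4:   IN={f-d}   OUT={a+d}
  B5:   IN={}   OUT={c+e}
  B6:   IN={}   OUT={a*f}

Merge at B4: IN[B4] = OUT[B3] = {f-d}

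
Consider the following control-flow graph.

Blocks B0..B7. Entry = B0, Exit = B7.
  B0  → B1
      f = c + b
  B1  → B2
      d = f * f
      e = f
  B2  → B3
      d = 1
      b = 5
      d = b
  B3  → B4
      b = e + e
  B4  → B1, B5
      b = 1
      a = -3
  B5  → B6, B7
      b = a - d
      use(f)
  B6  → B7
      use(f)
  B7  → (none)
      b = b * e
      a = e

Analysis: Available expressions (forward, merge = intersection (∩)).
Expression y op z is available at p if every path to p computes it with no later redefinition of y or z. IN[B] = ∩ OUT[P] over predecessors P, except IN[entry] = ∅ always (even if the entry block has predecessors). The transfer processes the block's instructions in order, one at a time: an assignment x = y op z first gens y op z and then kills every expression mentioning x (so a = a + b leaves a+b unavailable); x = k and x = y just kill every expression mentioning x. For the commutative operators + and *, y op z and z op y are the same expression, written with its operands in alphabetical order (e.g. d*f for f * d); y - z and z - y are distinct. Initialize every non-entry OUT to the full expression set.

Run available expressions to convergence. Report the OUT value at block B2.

Answer: {f*f}

Derivation:
Per-block solution:
  B0:  IN={}  OUT={b+c}
  B1:  IN={}  OUT={f*f}
  B2:  IN={f*f}  OUT={f*f}
  B3:  IN={f*f}  OUT={e+e, f*f}
  B4:  IN={e+e, f*f}  OUT={e+e, f*f}
  B5:  IN={e+e, f*f}  OUT={a-d, e+e, f*f}
  B6:  IN={a-d, e+e, f*f}  OUT={a-d, e+e, f*f}
  B7:  IN={a-d, e+e, f*f}  OUT={e+e, f*f}

Merge at B2: IN[B2] = OUT[B1] = {f*f}
Applying B2's transfer function to that IN value gives OUT[B2] (row B2 above).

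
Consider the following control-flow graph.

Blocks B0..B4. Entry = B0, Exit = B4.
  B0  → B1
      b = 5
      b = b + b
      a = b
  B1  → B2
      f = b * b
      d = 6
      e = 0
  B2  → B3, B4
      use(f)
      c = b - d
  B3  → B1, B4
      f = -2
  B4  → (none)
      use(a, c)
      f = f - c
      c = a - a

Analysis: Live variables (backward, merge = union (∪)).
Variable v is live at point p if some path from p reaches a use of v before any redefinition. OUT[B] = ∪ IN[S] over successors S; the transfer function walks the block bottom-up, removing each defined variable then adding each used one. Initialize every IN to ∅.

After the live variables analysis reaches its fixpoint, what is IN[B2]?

Fixpoint table:
  B0:  IN={}  OUT={a, b}
  B1:  IN={a, b}  OUT={a, b, d, f}
  B2:  IN={a, b, d, f}  OUT={a, b, c, f}
  B3:  IN={a, b, c}  OUT={a, b, c, f}
  B4:  IN={a, c, f}  OUT={}

Merge at B2: OUT[B2] = IN[B3] ⊔ IN[B4] = {a, b, c, f}
Applying B2's transfer function to that OUT value gives IN[B2] (row B2 above).

Answer: {a, b, d, f}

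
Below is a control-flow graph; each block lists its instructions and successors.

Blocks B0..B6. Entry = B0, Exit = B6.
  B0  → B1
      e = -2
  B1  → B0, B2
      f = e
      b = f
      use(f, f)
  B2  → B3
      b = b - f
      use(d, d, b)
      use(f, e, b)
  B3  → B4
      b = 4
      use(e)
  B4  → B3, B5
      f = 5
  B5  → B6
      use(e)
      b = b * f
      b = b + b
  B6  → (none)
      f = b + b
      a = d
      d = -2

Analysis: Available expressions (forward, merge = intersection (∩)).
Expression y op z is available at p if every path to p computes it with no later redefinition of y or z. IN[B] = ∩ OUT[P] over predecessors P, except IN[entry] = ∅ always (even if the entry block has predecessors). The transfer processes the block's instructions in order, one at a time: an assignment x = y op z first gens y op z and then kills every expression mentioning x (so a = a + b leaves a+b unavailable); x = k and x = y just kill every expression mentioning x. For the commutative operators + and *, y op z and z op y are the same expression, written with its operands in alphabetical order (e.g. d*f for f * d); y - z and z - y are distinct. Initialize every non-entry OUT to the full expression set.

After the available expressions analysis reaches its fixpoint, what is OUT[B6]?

Fixpoint table:
  B0:   IN={}   OUT={}
  B1:   IN={}   OUT={}
  B2:   IN={}   OUT={}
  B3:   IN={}   OUT={}
  B4:   IN={}   OUT={}
  B5:   IN={}   OUT={}
  B6:   IN={}   OUT={b+b}

Merge at B6: IN[B6] = OUT[B5] = {}
Applying B6's transfer function to that IN value gives OUT[B6] (row B6 above).

Answer: {b+b}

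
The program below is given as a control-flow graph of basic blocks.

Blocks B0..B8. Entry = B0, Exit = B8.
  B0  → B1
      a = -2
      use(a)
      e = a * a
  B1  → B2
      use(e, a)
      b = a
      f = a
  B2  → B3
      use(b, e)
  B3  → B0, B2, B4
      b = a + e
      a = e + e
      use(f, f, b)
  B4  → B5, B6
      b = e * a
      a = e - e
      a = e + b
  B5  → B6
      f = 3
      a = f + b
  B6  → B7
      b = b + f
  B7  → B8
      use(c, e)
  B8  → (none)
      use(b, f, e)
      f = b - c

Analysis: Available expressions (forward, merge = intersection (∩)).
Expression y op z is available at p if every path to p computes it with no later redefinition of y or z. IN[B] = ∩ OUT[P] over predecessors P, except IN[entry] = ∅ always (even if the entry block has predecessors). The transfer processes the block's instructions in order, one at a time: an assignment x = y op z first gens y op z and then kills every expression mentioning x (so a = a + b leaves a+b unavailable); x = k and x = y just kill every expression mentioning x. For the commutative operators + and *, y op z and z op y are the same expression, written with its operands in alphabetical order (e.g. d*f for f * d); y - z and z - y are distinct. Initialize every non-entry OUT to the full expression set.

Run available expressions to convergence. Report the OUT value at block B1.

Converged values:
  B0:   IN={}   OUT={a*a}
  B1:   IN={a*a}   OUT={a*a}
  B2:   IN={}   OUT={}
  B3:   IN={}   OUT={e+e}
  B4:   IN={e+e}   OUT={b+e, e+e, e-e}
  B5:   IN={b+e, e+e, e-e}   OUT={b+e, b+f, e+e, e-e}
  B6:   IN={b+e, e+e, e-e}   OUT={e+e, e-e}
  B7:   IN={e+e, e-e}   OUT={e+e, e-e}
  B8:   IN={e+e, e-e}   OUT={b-c, e+e, e-e}

Merge at B1: IN[B1] = OUT[B0] = {a*a}
Applying B1's transfer function to that IN value gives OUT[B1] (row B1 above).

Answer: {a*a}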